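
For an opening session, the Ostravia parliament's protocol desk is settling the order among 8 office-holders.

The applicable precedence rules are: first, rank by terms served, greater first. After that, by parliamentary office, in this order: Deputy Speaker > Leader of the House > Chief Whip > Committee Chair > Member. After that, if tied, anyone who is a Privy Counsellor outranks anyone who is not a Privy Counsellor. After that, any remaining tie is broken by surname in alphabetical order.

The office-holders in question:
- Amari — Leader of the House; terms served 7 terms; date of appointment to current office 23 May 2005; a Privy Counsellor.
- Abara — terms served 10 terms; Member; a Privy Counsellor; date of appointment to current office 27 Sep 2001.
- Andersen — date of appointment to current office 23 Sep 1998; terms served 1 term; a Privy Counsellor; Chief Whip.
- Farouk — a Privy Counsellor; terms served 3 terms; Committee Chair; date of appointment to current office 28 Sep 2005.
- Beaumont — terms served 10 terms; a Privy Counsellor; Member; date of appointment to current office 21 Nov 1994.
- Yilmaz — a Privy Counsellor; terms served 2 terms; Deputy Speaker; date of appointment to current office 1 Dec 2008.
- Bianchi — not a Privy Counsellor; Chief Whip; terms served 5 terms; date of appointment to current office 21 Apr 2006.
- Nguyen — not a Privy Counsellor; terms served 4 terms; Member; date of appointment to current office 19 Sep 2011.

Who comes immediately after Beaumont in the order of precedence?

Amari

By terms served (higher first): Abara and Beaumont (both 10 terms); then Amari (7 terms); then Bianchi (5 terms); then Nguyen (4 terms); then Farouk (3 terms); then Yilmaz (2 terms); then Andersen (1 term).
Abara and Beaumont are each Member, so the next rule applies.
Abara and Beaumont are each a Privy Counsellor, so the next rule applies.
Among Abara and Beaumont, alphabetically by surname: Abara before Beaumont.
Order: Abara, Beaumont, Amari, Bianchi, Nguyen, Farouk, Yilmaz, Andersen.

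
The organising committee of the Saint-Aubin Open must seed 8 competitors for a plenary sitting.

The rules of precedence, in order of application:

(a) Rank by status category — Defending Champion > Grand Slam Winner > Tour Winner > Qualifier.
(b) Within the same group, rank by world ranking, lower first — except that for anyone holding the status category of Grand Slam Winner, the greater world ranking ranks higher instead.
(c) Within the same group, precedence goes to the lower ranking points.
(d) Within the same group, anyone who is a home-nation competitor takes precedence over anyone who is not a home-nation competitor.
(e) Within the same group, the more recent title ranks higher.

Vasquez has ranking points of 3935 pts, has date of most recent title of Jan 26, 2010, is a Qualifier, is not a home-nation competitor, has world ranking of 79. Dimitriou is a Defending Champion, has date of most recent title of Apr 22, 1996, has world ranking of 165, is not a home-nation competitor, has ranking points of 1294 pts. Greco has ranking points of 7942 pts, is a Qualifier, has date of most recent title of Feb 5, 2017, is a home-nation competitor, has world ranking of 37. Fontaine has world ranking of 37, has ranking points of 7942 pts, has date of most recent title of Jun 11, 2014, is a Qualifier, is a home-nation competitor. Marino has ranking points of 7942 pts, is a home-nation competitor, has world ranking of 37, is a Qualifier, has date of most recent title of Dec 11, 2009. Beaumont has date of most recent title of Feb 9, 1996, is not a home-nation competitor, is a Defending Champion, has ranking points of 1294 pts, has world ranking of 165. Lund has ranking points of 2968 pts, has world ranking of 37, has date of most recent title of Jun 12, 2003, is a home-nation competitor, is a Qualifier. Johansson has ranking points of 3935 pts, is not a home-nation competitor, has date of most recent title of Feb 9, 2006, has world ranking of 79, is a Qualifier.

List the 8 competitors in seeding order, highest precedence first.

Dimitriou, Beaumont, Lund, Greco, Fontaine, Marino, Vasquez, Johansson

By status category: Dimitriou and Beaumont (Defending Champion); then Lund, Greco, Fontaine, Marino, Vasquez and Johansson (Qualifier).
Dimitriou and Beaumont both have world ranking 165, so the next rule applies.
Dimitriou and Beaumont both have ranking points 1294 pts, so the next rule applies.
Dimitriou and Beaumont are each not a home-nation competitor, so the next rule applies.
Among Dimitriou and Beaumont, by date of most recent title (later first): Dimitriou (Apr 22, 1996) before Beaumont (Feb 9, 1996).
Among Lund, Greco, Fontaine, Marino, Vasquez and Johansson, by world ranking (lower first): Lund, Greco, Fontaine and Marino (37) before Vasquez and Johansson (79).
Among Lund, Greco, Fontaine and Marino, by ranking points (lower first): Lund (2968 pts) before Greco, Fontaine and Marino (7942 pts).
Greco, Fontaine and Marino are each a home-nation competitor, so the next rule applies.
Among Greco, Fontaine and Marino, by date of most recent title (later first): Greco (Feb 5, 2017) before Fontaine (Jun 11, 2014) before Marino (Dec 11, 2009).
Vasquez and Johansson both have ranking points 3935 pts, so the next rule applies.
Vasquez and Johansson are each not a home-nation competitor, so the next rule applies.
Among Vasquez and Johansson, by date of most recent title (later first): Vasquez (Jan 26, 2010) before Johansson (Feb 9, 2006).
Full order: Dimitriou, Beaumont, Lund, Greco, Fontaine, Marino, Vasquez, Johansson.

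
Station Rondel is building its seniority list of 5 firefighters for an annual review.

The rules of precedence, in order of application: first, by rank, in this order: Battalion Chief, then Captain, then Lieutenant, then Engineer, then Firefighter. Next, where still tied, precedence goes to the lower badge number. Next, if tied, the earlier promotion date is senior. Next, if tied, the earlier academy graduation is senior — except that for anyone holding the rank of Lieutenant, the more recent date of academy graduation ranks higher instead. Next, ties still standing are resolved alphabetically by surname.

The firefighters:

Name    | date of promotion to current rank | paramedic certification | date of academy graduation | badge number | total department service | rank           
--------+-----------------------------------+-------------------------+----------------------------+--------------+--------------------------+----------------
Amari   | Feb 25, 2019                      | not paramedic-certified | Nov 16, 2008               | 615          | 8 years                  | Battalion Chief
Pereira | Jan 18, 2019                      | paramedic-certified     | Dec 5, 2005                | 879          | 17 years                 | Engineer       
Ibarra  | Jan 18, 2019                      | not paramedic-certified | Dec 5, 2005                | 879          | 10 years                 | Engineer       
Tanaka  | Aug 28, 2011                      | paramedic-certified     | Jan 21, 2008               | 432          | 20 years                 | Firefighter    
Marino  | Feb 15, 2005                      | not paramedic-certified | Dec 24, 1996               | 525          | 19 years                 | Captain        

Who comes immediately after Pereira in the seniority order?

By rank: Amari (Battalion Chief); then Marino (Captain); then Ibarra and Pereira (Engineer); then Tanaka (Firefighter).
Ibarra and Pereira both have badge number 879, so the next rule applies.
Ibarra and Pereira both have date of promotion to current rank Jan 18, 2019, so the next rule applies.
Ibarra and Pereira both have date of academy graduation Dec 5, 2005, so the next rule applies.
Among Ibarra and Pereira, alphabetically by surname: Ibarra before Pereira.
Order: Amari, Marino, Ibarra, Pereira, Tanaka.

Tanaka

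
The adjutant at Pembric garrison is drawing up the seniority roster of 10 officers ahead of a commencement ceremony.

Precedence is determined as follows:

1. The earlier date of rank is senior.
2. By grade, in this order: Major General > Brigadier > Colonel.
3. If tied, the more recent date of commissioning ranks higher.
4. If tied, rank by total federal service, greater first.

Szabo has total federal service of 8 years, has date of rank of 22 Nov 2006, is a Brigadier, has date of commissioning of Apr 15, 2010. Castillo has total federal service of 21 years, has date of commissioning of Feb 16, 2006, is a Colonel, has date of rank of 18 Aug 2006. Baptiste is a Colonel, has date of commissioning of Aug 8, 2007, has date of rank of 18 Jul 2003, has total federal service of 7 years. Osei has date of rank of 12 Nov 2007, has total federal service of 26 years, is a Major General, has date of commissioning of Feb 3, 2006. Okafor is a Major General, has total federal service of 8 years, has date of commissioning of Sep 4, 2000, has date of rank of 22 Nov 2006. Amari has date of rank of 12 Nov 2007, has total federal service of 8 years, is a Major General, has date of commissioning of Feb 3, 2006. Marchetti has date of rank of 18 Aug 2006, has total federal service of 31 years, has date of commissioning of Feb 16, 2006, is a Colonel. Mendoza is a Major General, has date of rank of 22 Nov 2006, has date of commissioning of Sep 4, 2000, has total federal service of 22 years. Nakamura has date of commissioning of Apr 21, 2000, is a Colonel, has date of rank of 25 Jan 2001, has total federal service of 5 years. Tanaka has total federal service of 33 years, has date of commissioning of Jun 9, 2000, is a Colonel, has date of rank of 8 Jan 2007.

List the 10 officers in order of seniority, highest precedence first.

By date of rank (earlier first): Nakamura (25 Jan 2001); then Baptiste (18 Jul 2003); then Marchetti and Castillo (both 18 Aug 2006); then Mendoza, Okafor and Szabo (each 22 Nov 2006); then Tanaka (8 Jan 2007); then Osei and Amari (both 12 Nov 2007).
Marchetti and Castillo are each Colonel, so the next rule applies.
Marchetti and Castillo both have date of commissioning Feb 16, 2006, so the next rule applies.
Among Marchetti and Castillo, by total federal service (higher first): Marchetti (31 years) before Castillo (21 years).
Among Mendoza, Okafor and Szabo, by grade: Mendoza and Okafor (Major General) before Szabo (Brigadier).
Mendoza and Okafor both have date of commissioning Sep 4, 2000, so the next rule applies.
Among Mendoza and Okafor, by total federal service (higher first): Mendoza (22 years) before Okafor (8 years).
Osei and Amari are each Major General, so the next rule applies.
Osei and Amari both have date of commissioning Feb 3, 2006, so the next rule applies.
Among Osei and Amari, by total federal service (higher first): Osei (26 years) before Amari (8 years).
Full order: Nakamura, Baptiste, Marchetti, Castillo, Mendoza, Okafor, Szabo, Tanaka, Osei, Amari.

Nakamura, Baptiste, Marchetti, Castillo, Mendoza, Okafor, Szabo, Tanaka, Osei, Amari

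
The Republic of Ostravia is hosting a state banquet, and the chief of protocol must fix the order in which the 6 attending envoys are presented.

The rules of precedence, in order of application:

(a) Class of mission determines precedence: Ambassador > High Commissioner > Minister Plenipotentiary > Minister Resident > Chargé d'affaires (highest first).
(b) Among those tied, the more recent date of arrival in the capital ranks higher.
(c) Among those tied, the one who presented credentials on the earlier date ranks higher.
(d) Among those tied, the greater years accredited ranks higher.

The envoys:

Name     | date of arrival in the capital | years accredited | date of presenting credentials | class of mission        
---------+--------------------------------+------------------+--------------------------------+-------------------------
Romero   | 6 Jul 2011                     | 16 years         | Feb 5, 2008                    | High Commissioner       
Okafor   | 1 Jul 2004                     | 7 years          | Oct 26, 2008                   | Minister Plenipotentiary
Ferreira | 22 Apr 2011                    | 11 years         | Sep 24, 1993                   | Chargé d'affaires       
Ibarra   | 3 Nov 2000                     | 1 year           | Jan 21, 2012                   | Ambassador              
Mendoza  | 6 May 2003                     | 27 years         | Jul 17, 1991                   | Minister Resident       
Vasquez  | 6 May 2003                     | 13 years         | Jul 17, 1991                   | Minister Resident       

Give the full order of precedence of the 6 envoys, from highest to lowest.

By class of mission: Ibarra (Ambassador); then Romero (High Commissioner); then Okafor (Minister Plenipotentiary); then Mendoza and Vasquez (Minister Resident); then Ferreira (Chargé d'affaires).
Mendoza and Vasquez both have date of arrival in the capital 6 May 2003, so the next rule applies.
Mendoza and Vasquez both have date of presenting credentials Jul 17, 1991, so the next rule applies.
Among Mendoza and Vasquez, by years accredited (higher first): Mendoza (27 years) before Vasquez (13 years).
Full order: Ibarra, Romero, Okafor, Mendoza, Vasquez, Ferreira.

Ibarra, Romero, Okafor, Mendoza, Vasquez, Ferreira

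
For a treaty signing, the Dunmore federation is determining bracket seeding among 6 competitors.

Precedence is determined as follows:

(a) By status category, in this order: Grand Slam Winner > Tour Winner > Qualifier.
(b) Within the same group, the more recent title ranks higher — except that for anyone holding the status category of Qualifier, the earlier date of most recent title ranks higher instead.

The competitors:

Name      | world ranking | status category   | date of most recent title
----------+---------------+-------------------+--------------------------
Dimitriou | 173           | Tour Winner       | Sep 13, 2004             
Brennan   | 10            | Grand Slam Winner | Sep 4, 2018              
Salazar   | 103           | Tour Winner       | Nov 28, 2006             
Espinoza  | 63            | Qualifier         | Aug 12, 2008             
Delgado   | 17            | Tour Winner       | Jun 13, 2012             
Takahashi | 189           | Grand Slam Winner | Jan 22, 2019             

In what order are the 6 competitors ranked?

By status category: Takahashi and Brennan (Grand Slam Winner); then Delgado, Salazar and Dimitriou (Tour Winner); then Espinoza (Qualifier).
Among Takahashi and Brennan, by date of most recent title (later first): Takahashi (Jan 22, 2019) before Brennan (Sep 4, 2018).
Among Delgado, Salazar and Dimitriou, by date of most recent title (later first): Delgado (Jun 13, 2012) before Salazar (Nov 28, 2006) before Dimitriou (Sep 13, 2004).
Full order: Takahashi, Brennan, Delgado, Salazar, Dimitriou, Espinoza.

Takahashi, Brennan, Delgado, Salazar, Dimitriou, Espinoza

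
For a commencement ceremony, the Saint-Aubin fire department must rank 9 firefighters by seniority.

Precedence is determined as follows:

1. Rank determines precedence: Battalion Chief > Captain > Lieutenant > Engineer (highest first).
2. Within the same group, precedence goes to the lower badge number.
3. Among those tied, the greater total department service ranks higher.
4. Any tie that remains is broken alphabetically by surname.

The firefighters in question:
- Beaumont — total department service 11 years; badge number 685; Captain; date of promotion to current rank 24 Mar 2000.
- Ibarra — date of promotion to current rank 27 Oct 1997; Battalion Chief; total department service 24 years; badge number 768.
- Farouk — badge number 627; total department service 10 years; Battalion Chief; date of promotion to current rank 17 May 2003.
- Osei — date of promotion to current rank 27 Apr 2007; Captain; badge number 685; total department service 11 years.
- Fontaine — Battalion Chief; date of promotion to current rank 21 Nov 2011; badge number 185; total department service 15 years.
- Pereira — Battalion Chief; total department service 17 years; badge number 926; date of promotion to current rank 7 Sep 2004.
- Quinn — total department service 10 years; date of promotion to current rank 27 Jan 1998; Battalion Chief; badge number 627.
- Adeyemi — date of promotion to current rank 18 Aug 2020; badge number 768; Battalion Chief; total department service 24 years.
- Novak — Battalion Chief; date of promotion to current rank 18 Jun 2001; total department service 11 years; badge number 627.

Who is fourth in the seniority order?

Quinn

By rank: Fontaine, Novak, Farouk, Quinn, Adeyemi, Ibarra and Pereira (Battalion Chief); then Beaumont and Osei (Captain).
Among Fontaine, Novak, Farouk, Quinn, Adeyemi, Ibarra and Pereira, by badge number (lower first): Fontaine (185) before Novak, Farouk and Quinn (627) before Adeyemi and Ibarra (768) before Pereira (926).
Among Novak, Farouk and Quinn, by total department service (higher first): Novak (11 years) before Farouk and Quinn (10 years).
Among Farouk and Quinn, alphabetically by surname: Farouk before Quinn.
Adeyemi and Ibarra both have total department service 24 years, so the next rule applies.
Among Adeyemi and Ibarra, alphabetically by surname: Adeyemi before Ibarra.
Beaumont and Osei both have badge number 685, so the next rule applies.
Beaumont and Osei both have total department service 11 years, so the next rule applies.
Among Beaumont and Osei, alphabetically by surname: Beaumont before Osei.
Order: Fontaine, Novak, Farouk, Quinn, Adeyemi, Ibarra, Pereira, Beaumont, Osei.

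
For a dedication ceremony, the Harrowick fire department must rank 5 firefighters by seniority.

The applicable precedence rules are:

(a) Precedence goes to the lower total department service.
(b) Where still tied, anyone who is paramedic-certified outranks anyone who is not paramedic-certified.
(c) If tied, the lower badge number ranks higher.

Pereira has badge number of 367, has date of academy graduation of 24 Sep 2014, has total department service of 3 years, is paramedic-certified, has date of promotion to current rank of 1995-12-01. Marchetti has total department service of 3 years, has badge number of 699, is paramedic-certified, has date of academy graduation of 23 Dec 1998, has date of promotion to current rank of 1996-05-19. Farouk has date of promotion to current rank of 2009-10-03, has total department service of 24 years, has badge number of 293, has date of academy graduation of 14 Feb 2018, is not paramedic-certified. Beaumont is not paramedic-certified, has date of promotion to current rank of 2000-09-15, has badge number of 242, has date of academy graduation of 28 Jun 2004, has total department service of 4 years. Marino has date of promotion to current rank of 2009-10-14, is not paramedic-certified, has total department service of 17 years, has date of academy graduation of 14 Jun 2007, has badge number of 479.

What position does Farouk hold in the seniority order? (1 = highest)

5

By total department service (lower first): Pereira and Marchetti (both 3 years); then Beaumont (4 years); then Marino (17 years); then Farouk (24 years).
Pereira and Marchetti are each paramedic-certified, so the next rule applies.
Among Pereira and Marchetti, by badge number (lower first): Pereira (367) before Marchetti (699).
Order: Pereira, Marchetti, Beaumont, Marino, Farouk. So position 5.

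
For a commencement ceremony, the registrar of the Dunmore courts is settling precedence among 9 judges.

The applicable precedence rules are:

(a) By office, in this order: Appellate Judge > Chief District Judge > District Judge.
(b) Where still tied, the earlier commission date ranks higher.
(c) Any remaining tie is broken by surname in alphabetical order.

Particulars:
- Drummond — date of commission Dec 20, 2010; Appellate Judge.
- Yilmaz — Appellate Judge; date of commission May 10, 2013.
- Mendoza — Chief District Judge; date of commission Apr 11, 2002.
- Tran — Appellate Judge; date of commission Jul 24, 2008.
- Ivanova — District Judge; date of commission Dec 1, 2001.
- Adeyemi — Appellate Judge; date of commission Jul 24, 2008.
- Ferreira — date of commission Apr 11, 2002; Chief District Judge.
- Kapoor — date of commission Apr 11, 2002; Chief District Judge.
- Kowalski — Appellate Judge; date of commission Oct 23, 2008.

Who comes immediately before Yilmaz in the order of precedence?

Drummond

By office: Adeyemi, Tran, Kowalski, Drummond and Yilmaz (Appellate Judge); then Ferreira, Kapoor and Mendoza (Chief District Judge); then Ivanova (District Judge).
Among Adeyemi, Tran, Kowalski, Drummond and Yilmaz, by date of commission (earlier first): Adeyemi and Tran (Jul 24, 2008) before Kowalski (Oct 23, 2008) before Drummond (Dec 20, 2010) before Yilmaz (May 10, 2013).
Among Adeyemi and Tran, alphabetically by surname: Adeyemi before Tran.
Ferreira, Kapoor and Mendoza all have date of commission Apr 11, 2002, so the next rule applies.
Among Ferreira, Kapoor and Mendoza, alphabetically by surname: Ferreira before Kapoor before Mendoza.
Order: Adeyemi, Tran, Kowalski, Drummond, Yilmaz, Ferreira, Kapoor, Mendoza, Ivanova.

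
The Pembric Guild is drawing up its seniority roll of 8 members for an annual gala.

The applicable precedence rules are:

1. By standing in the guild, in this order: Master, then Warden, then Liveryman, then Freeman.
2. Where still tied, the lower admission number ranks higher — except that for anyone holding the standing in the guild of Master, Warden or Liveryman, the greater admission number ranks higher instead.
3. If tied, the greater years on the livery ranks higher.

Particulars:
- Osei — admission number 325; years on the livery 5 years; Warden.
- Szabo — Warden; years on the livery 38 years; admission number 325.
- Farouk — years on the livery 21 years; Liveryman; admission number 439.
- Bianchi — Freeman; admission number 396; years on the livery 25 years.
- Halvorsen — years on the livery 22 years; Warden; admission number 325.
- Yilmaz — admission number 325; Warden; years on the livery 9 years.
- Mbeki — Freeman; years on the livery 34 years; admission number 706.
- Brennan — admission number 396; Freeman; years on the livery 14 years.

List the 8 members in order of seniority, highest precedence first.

Szabo, Halvorsen, Yilmaz, Osei, Farouk, Bianchi, Brennan, Mbeki

By standing in the guild: Szabo, Halvorsen, Yilmaz and Osei (Warden); then Farouk (Liveryman); then Bianchi, Brennan and Mbeki (Freeman).
Szabo, Halvorsen, Yilmaz and Osei all have admission number 325, so the next rule applies.
Among Szabo, Halvorsen, Yilmaz and Osei, by years on the livery (higher first): Szabo (38 years) before Halvorsen (22 years) before Yilmaz (9 years) before Osei (5 years).
Among Bianchi, Brennan and Mbeki, by admission number (lower first): Bianchi and Brennan (396) before Mbeki (706).
Among Bianchi and Brennan, by years on the livery (higher first): Bianchi (25 years) before Brennan (14 years).
Full order: Szabo, Halvorsen, Yilmaz, Osei, Farouk, Bianchi, Brennan, Mbeki.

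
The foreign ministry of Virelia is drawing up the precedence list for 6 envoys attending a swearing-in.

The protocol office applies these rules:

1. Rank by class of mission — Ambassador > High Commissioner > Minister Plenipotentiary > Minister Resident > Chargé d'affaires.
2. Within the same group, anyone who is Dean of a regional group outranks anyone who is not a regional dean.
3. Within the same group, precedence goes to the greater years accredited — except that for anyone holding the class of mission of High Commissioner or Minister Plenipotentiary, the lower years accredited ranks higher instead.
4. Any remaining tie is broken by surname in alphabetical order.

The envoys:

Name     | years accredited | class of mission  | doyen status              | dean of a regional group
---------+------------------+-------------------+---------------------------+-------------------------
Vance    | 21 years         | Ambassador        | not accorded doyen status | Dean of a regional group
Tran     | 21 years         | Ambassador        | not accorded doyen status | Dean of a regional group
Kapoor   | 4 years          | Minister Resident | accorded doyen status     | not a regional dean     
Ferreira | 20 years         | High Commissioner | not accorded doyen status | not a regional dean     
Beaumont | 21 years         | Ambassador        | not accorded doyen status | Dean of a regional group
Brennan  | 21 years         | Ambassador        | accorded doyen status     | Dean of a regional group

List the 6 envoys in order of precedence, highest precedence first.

By class of mission: Beaumont, Brennan, Tran and Vance (Ambassador); then Ferreira (High Commissioner); then Kapoor (Minister Resident).
Beaumont, Brennan, Tran and Vance are each Dean of a regional group, so the next rule applies.
Beaumont, Brennan, Tran and Vance all have years accredited 21 years, so the next rule applies.
Among Beaumont, Brennan, Tran and Vance, alphabetically by surname: Beaumont before Brennan before Tran before Vance.
Full order: Beaumont, Brennan, Tran, Vance, Ferreira, Kapoor.

Beaumont, Brennan, Tran, Vance, Ferreira, Kapoor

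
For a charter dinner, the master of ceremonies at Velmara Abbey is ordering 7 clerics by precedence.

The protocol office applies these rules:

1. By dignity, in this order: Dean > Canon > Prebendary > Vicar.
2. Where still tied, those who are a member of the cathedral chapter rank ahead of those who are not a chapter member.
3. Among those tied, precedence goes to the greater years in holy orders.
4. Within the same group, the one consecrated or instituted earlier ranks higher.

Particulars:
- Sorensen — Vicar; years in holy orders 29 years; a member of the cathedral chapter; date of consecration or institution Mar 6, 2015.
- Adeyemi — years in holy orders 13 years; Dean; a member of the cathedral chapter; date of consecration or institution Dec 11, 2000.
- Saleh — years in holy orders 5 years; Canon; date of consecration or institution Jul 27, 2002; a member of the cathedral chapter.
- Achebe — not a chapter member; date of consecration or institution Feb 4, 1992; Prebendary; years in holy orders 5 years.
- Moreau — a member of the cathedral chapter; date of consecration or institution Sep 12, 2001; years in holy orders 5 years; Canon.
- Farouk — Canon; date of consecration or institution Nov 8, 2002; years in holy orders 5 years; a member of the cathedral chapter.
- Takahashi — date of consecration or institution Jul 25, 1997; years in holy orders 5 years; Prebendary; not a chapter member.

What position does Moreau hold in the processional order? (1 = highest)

By dignity: Adeyemi (Dean); then Moreau, Saleh and Farouk (Canon); then Achebe and Takahashi (Prebendary); then Sorensen (Vicar).
Moreau, Saleh and Farouk are each a member of the cathedral chapter, so the next rule applies.
Moreau, Saleh and Farouk all have years in holy orders 5 years, so the next rule applies.
Among Moreau, Saleh and Farouk, by date of consecration or institution (earlier first): Moreau (Sep 12, 2001) before Saleh (Jul 27, 2002) before Farouk (Nov 8, 2002).
Achebe and Takahashi are each not a chapter member, so the next rule applies.
Achebe and Takahashi both have years in holy orders 5 years, so the next rule applies.
Among Achebe and Takahashi, by date of consecration or institution (earlier first): Achebe (Feb 4, 1992) before Takahashi (Jul 25, 1997).
Order: Adeyemi, Moreau, Saleh, Farouk, Achebe, Takahashi, Sorensen. So position 2.

2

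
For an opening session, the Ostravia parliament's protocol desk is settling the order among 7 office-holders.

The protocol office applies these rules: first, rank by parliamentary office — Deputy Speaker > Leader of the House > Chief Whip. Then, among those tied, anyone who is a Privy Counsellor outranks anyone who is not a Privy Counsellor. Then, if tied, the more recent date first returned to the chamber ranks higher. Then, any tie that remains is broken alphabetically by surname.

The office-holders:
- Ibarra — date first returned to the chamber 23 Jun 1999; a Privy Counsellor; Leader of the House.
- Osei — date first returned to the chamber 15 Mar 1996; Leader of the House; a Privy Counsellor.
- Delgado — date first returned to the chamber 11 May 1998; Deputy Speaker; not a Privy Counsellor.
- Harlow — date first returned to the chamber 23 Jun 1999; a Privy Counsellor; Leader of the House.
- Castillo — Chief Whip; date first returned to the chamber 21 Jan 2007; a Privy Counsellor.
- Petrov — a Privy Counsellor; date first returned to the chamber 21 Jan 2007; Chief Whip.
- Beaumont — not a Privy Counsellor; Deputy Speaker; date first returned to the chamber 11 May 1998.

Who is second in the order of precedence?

Delgado

By parliamentary office: Beaumont and Delgado (Deputy Speaker); then Harlow, Ibarra and Osei (Leader of the House); then Castillo and Petrov (Chief Whip).
Beaumont and Delgado are each not a Privy Counsellor, so the next rule applies.
Beaumont and Delgado both have date first returned to the chamber 11 May 1998, so the next rule applies.
Among Beaumont and Delgado, alphabetically by surname: Beaumont before Delgado.
Harlow, Ibarra and Osei are each a Privy Counsellor, so the next rule applies.
Among Harlow, Ibarra and Osei, by date first returned to the chamber (later first): Harlow and Ibarra (23 Jun 1999) before Osei (15 Mar 1996).
Among Harlow and Ibarra, alphabetically by surname: Harlow before Ibarra.
Castillo and Petrov are each a Privy Counsellor, so the next rule applies.
Castillo and Petrov both have date first returned to the chamber 21 Jan 2007, so the next rule applies.
Among Castillo and Petrov, alphabetically by surname: Castillo before Petrov.
Order: Beaumont, Delgado, Harlow, Ibarra, Osei, Castillo, Petrov.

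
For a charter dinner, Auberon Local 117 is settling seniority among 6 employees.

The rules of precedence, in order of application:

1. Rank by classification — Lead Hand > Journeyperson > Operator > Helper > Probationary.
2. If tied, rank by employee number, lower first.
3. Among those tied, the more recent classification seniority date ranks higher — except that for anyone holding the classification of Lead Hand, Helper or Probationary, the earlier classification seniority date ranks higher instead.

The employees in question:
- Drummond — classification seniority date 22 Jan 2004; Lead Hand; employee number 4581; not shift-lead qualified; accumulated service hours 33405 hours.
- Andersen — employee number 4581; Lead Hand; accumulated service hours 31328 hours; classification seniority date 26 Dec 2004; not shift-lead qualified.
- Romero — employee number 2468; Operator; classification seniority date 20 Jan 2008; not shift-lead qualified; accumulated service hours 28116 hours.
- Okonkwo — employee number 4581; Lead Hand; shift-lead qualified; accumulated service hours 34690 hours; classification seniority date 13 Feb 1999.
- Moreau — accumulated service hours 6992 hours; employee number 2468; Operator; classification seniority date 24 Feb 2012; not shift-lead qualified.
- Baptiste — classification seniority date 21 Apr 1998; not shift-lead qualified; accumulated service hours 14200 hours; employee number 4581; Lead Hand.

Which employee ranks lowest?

By classification: Baptiste, Okonkwo, Drummond and Andersen (Lead Hand); then Moreau and Romero (Operator).
Baptiste, Okonkwo, Drummond and Andersen all have employee number 4581, so the next rule applies.
Among Baptiste, Okonkwo, Drummond and Andersen, by classification seniority date (earlier first) (reversed rule for this group): Baptiste (21 Apr 1998) before Okonkwo (13 Feb 1999) before Drummond (22 Jan 2004) before Andersen (26 Dec 2004).
Moreau and Romero both have employee number 2468, so the next rule applies.
Among Moreau and Romero, by classification seniority date (later first): Moreau (24 Feb 2012) before Romero (20 Jan 2008).
Order: Baptiste, Okonkwo, Drummond, Andersen, Moreau, Romero.

Romero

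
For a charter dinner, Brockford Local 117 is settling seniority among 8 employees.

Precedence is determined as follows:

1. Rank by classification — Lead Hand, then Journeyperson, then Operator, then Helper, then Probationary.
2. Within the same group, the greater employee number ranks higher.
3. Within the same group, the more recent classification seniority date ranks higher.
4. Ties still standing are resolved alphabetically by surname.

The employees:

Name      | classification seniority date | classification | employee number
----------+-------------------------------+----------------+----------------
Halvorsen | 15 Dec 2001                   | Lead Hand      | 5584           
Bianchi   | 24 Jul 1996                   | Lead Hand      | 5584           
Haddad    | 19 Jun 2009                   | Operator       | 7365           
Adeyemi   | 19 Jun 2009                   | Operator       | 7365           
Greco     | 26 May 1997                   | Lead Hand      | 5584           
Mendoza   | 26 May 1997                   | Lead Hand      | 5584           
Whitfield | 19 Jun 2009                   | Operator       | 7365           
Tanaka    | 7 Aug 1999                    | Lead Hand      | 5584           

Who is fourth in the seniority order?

By classification: Halvorsen, Tanaka, Greco, Mendoza and Bianchi (Lead Hand); then Adeyemi, Haddad and Whitfield (Operator).
Halvorsen, Tanaka, Greco, Mendoza and Bianchi all have employee number 5584, so the next rule applies.
Among Halvorsen, Tanaka, Greco, Mendoza and Bianchi, by classification seniority date (later first): Halvorsen (15 Dec 2001) before Tanaka (7 Aug 1999) before Greco and Mendoza (26 May 1997) before Bianchi (24 Jul 1996).
Among Greco and Mendoza, alphabetically by surname: Greco before Mendoza.
Adeyemi, Haddad and Whitfield all have employee number 7365, so the next rule applies.
Adeyemi, Haddad and Whitfield all have classification seniority date 19 Jun 2009, so the next rule applies.
Among Adeyemi, Haddad and Whitfield, alphabetically by surname: Adeyemi before Haddad before Whitfield.
Order: Halvorsen, Tanaka, Greco, Mendoza, Bianchi, Adeyemi, Haddad, Whitfield.

Mendoza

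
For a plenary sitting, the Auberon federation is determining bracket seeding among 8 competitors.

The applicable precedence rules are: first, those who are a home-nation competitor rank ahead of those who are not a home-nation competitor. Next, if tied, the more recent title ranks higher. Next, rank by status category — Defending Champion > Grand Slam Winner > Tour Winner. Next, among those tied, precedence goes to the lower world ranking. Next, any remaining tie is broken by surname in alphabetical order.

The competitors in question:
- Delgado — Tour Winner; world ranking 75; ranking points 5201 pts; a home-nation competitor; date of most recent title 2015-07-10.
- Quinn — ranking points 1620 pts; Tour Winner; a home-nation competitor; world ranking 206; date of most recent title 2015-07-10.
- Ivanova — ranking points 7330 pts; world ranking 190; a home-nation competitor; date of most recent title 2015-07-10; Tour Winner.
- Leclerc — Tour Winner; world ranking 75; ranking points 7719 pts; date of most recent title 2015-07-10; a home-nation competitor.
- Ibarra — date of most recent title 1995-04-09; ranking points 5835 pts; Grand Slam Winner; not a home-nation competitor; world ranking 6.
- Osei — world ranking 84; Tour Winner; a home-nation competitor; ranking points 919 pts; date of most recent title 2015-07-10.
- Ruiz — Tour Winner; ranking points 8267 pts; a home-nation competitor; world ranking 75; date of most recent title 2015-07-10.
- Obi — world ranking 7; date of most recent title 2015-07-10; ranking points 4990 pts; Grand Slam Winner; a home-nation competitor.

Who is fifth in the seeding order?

By the first rule: Obi, Delgado, Leclerc, Ruiz, Osei, Ivanova and Quinn (each a home-nation competitor); then Ibarra (not a home-nation competitor).
Obi, Delgado, Leclerc, Ruiz, Osei, Ivanova and Quinn all have date of most recent title 2015-07-10, so the next rule applies.
Among Obi, Delgado, Leclerc, Ruiz, Osei, Ivanova and Quinn, by status category: Obi (Grand Slam Winner) before Delgado, Leclerc, Ruiz, Osei, Ivanova and Quinn (Tour Winner).
Among Delgado, Leclerc, Ruiz, Osei, Ivanova and Quinn, by world ranking (lower first): Delgado, Leclerc and Ruiz (75) before Osei (84) before Ivanova (190) before Quinn (206).
Among Delgado, Leclerc and Ruiz, alphabetically by surname: Delgado before Leclerc before Ruiz.
Order: Obi, Delgado, Leclerc, Ruiz, Osei, Ivanova, Quinn, Ibarra.

Osei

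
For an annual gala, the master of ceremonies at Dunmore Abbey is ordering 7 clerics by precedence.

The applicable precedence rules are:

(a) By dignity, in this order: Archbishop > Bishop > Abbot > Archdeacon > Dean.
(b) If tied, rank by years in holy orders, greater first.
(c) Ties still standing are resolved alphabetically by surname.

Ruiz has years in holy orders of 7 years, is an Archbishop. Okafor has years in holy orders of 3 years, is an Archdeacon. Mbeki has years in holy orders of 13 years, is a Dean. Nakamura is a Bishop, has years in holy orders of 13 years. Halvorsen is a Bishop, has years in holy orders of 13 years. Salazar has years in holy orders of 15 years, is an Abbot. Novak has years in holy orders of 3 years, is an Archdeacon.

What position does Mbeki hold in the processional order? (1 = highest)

7

By dignity: Ruiz (Archbishop); then Halvorsen and Nakamura (Bishop); then Salazar (Abbot); then Novak and Okafor (Archdeacon); then Mbeki (Dean).
Halvorsen and Nakamura both have years in holy orders 13 years, so the next rule applies.
Among Halvorsen and Nakamura, alphabetically by surname: Halvorsen before Nakamura.
Novak and Okafor both have years in holy orders 3 years, so the next rule applies.
Among Novak and Okafor, alphabetically by surname: Novak before Okafor.
Order: Ruiz, Halvorsen, Nakamura, Salazar, Novak, Okafor, Mbeki. So position 7.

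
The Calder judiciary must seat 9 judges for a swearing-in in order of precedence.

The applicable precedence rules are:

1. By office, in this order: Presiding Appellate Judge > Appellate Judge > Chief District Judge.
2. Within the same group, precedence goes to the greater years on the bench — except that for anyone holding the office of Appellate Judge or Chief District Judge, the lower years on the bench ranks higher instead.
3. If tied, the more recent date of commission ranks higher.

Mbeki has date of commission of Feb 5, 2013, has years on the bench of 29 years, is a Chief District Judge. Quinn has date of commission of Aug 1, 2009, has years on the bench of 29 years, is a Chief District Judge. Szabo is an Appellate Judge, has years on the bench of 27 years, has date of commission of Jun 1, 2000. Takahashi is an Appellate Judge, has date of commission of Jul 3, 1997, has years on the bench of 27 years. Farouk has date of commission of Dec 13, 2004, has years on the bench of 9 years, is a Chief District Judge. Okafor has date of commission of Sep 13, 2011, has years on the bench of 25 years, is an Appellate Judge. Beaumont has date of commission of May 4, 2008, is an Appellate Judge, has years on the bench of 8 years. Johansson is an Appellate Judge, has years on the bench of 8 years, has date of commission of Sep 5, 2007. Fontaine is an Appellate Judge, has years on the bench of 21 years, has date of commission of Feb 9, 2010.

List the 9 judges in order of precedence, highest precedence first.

By office: Beaumont, Johansson, Fontaine, Okafor, Szabo and Takahashi (Appellate Judge); then Farouk, Mbeki and Quinn (Chief District Judge).
Among Beaumont, Johansson, Fontaine, Okafor, Szabo and Takahashi, by years on the bench (lower first) (reversed rule for this group): Beaumont and Johansson (8 years) before Fontaine (21 years) before Okafor (25 years) before Szabo and Takahashi (27 years).
Among Beaumont and Johansson, by date of commission (later first): Beaumont (May 4, 2008) before Johansson (Sep 5, 2007).
Among Szabo and Takahashi, by date of commission (later first): Szabo (Jun 1, 2000) before Takahashi (Jul 3, 1997).
Among Farouk, Mbeki and Quinn, by years on the bench (lower first) (reversed rule for this group): Farouk (9 years) before Mbeki and Quinn (29 years).
Among Mbeki and Quinn, by date of commission (later first): Mbeki (Feb 5, 2013) before Quinn (Aug 1, 2009).
Full order: Beaumont, Johansson, Fontaine, Okafor, Szabo, Takahashi, Farouk, Mbeki, Quinn.

Beaumont, Johansson, Fontaine, Okafor, Szabo, Takahashi, Farouk, Mbeki, Quinn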